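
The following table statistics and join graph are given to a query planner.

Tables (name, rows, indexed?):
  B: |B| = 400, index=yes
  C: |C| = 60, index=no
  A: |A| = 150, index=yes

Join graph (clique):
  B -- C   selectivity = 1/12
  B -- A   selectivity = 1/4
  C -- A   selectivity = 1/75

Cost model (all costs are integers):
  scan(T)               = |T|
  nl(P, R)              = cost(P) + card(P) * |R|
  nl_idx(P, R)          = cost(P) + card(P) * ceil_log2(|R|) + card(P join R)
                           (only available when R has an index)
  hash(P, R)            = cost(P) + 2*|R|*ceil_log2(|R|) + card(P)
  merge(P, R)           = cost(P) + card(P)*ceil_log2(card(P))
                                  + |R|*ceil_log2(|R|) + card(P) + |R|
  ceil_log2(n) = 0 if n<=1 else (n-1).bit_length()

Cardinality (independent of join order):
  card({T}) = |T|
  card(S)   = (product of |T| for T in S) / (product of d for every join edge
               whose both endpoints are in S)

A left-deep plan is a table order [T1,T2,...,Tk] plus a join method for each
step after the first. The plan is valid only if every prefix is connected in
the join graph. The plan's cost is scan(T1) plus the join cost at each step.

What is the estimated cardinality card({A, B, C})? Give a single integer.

Tables in S: A(150), B(400), C(60)
Edges inside S: B-C(d=12), B-A(d=4), C-A(d=75)
numerator = 150 * 400 * 60 = 3600000
denominator = 12 * 4 * 75 = 3600
card(S) = 3600000 / 3600 = 1000

1000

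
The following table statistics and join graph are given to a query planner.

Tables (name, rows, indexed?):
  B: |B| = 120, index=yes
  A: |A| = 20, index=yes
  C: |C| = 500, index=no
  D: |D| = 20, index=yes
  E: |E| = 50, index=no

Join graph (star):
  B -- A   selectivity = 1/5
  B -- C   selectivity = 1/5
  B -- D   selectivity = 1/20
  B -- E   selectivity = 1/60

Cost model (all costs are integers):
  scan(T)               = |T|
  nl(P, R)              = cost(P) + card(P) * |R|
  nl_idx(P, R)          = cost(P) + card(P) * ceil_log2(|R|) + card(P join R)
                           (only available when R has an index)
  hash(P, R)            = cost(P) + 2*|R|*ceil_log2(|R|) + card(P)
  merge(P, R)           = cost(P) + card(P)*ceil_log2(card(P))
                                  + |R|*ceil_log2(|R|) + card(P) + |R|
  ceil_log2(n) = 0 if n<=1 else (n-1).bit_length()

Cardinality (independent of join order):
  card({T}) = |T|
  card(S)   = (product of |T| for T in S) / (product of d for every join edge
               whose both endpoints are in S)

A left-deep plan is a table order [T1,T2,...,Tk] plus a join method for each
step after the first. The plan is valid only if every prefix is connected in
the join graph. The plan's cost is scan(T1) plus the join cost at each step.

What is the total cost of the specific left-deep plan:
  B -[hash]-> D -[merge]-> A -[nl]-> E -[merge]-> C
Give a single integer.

step 1: scan B: cost=120, card=120
step 2: join D via hash
    card(P join D) = 120*20/(20) = 120
    cost = 120 + 2*20*5 + 120 = 440
step 3: join A via merge
    card(P join A) = 120*20/(5) = 480
    cost = 440 + 120*7 + 20*5 + 120 + 20 = 1520
step 4: join E via nl
    card(P join E) = 480*50/(60) = 400
    cost = 1520 + 480*50 = 25520
step 5: join C via merge
    card(P join C) = 400*500/(5) = 40000
    cost = 25520 + 400*9 + 500*9 + 400 + 500 = 34520

34520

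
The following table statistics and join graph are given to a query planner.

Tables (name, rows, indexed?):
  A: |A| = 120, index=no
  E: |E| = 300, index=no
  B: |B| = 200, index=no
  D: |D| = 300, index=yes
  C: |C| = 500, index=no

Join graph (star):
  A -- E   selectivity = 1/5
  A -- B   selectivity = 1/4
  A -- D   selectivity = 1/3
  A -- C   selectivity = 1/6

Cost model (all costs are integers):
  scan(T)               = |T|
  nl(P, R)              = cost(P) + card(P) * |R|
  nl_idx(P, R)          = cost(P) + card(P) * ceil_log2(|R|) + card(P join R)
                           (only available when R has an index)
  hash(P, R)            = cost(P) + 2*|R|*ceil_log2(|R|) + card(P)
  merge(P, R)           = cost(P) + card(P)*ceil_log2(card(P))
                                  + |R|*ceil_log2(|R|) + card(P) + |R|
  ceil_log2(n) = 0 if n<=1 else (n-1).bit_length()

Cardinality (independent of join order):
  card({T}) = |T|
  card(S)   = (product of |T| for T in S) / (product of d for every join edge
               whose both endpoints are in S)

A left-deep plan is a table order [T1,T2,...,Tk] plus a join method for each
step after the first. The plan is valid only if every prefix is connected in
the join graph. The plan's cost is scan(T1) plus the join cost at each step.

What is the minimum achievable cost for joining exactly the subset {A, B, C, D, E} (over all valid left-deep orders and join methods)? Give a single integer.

30387080

Selinger DP over subsets of {A,B,C,D,E}:
  {A}: scan cost=120, card=120
  {E}: scan cost=300, card=300
  {B}: scan cost=200, card=200
  {D}: scan cost=300, card=300
  {C}: scan cost=500, card=500
  {AE}: card=7200; try (A,hash)→2280, (E,merge)→4080, (A,merge)→4260, (E,hash)→5640, (E,nl)→36120, (A,nl)→36300; best=2280 via (A,hash)
  {AB}: card=6000; try (A,hash)→2080, (B,merge)→2880, (A,merge)→2960, (B,hash)→3440, (B,nl)→24120, (A,nl)→24200; best=2080 via (A,hash)
  {AD}: card=12000; try (A,hash)→2280, (D,merge)→4080, (A,merge)→4260, (D,hash)→5640, (D,nl_idx)→13200, (D,nl)→36120 …(+1); best=2280 via (A,hash)
  {AC}: card=10000; try (A,hash)→2680, (C,merge)→6080, (A,merge)→6460, (C,hash)→9240, (C,nl)→60120, (A,nl)→60500; best=2680 via (A,hash)
  {ABE}: card=360000; try (B,hash)→12680, (E,hash)→13480, (E,merge)→89080, (B,merge)→104880, (B,nl)→1442280, (E,nl)→1802080; best=12680 via (B,hash)
  {ADE}: card=720000; try (D,hash)→14880, (E,hash)→19680, (D,merge)→106080, (E,merge)→185280, (D,nl_idx)→787080, (D,nl)→2162280 …(+1); best=14880 via (D,hash)
  {ACE}: card=600000; try (E,hash)→18080, (C,hash)→18480, (C,merge)→108080, (E,merge)→155680, (E,nl)→3002680, (C,nl)→3602280; best=18080 via (E,hash)
  {ABD}: card=600000; try (D,hash)→13480, (B,hash)→17480, (D,merge)→89080, (B,merge)→184080, (D,nl_idx)→656080, (D,nl)→1802080 …(+1); best=13480 via (D,hash)
  {ABC}: card=500000; try (B,hash)→15880, (C,hash)→17080, (C,merge)→91080, (B,merge)→154480, (B,nl)→2002680, (C,nl)→3002080; best=15880 via (B,hash)
  {ACD}: card=1000000; try (D,hash)→18080, (C,hash)→23280, (D,merge)→155680, (C,merge)→187280, (D,nl_idx)→1092680, (D,nl)→3002680 …(+1); best=18080 via (D,hash)
  {ABDE}: card=36000000; try (D,hash)→378080, (E,hash)→618880, (B,hash)→738080, (D,merge)→7215680, (E,merge)→12616480, (B,merge)→15136680 …(+4); best=378080 via (D,hash)
  {ABCE}: card=30000000; try (C,hash)→381680, (E,hash)→521280, (B,hash)→621280, (C,merge)→7217680, (E,merge)→10018880, (B,merge)→12619880 …(+3); best=381680 via (C,hash)
  {ACDE}: card=60000000; try (D,hash)→623480, (C,hash)→743880, (E,hash)→1023480, (D,merge)→12621080, (C,merge)→15139880, (E,merge)→21021080 …(+4); best=623480 via (D,hash)
  {ABCD}: card=50000000; try (D,hash)→521280, (C,hash)→622480, (B,hash)→1021280, (D,merge)→10018880, (C,merge)→12618480, (B,merge)→21019880 …(+4); best=521280 via (D,hash)
  {ABCDE}: card=3000000000; try (D,hash)→30387080, (C,hash)→36387080, (E,hash)→50526680, (B,hash)→60626680, (D,merge)→780384680, (C,merge)→972383080 …(+7); best=30387080 via (D,hash)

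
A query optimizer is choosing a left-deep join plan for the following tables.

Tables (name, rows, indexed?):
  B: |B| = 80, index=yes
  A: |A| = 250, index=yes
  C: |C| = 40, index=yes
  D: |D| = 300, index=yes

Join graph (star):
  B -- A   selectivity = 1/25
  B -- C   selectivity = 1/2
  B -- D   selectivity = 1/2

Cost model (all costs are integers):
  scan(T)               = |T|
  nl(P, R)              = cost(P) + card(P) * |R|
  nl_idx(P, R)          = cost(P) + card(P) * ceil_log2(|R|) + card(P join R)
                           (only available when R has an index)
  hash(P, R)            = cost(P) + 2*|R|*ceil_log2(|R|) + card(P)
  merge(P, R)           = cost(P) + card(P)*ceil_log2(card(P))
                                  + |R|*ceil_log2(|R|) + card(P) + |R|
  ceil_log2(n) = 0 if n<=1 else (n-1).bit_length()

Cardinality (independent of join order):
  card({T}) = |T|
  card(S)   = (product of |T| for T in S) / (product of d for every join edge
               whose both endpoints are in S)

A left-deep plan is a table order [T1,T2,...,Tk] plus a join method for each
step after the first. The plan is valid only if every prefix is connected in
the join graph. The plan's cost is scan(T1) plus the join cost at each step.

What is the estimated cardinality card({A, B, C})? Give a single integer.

Tables in S: A(250), B(80), C(40)
Edges inside S: B-A(d=25), B-C(d=2)
numerator = 250 * 80 * 40 = 800000
denominator = 25 * 2 = 50
card(S) = 800000 / 50 = 16000

16000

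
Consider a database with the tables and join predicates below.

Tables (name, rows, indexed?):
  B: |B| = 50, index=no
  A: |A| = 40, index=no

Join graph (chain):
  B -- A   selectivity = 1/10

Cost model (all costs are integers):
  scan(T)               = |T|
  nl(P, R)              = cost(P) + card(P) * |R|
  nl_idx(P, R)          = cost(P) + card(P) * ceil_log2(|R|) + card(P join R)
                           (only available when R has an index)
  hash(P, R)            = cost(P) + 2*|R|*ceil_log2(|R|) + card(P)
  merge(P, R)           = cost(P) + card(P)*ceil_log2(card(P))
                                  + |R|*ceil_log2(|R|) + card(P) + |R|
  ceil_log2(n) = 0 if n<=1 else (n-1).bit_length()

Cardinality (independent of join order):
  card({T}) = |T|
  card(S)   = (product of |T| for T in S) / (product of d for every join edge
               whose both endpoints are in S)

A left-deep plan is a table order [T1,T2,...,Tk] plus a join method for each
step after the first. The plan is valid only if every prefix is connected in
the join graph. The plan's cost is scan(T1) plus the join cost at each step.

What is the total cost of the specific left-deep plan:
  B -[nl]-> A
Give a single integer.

2050

step 1: scan B: cost=50, card=50
step 2: join A via nl
    card(P join A) = 50*40/(10) = 200
    cost = 50 + 50*40 = 2050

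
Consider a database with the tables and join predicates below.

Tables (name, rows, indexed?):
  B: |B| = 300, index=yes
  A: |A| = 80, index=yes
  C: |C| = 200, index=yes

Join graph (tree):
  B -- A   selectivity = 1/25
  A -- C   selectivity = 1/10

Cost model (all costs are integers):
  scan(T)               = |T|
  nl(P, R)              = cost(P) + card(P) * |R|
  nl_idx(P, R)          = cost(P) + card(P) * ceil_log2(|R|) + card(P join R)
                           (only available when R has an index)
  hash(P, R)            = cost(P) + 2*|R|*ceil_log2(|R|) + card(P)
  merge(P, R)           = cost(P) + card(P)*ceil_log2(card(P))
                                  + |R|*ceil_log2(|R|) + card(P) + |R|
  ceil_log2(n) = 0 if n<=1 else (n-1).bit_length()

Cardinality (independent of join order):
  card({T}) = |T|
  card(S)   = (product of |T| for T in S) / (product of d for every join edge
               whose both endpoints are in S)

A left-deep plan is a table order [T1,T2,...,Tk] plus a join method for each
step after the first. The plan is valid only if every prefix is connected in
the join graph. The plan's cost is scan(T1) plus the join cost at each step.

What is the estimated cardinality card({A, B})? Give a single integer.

Tables in S: A(80), B(300)
Edges inside S: B-A(d=25)
numerator = 80 * 300 = 24000
denominator = 25 = 25
card(S) = 24000 / 25 = 960

960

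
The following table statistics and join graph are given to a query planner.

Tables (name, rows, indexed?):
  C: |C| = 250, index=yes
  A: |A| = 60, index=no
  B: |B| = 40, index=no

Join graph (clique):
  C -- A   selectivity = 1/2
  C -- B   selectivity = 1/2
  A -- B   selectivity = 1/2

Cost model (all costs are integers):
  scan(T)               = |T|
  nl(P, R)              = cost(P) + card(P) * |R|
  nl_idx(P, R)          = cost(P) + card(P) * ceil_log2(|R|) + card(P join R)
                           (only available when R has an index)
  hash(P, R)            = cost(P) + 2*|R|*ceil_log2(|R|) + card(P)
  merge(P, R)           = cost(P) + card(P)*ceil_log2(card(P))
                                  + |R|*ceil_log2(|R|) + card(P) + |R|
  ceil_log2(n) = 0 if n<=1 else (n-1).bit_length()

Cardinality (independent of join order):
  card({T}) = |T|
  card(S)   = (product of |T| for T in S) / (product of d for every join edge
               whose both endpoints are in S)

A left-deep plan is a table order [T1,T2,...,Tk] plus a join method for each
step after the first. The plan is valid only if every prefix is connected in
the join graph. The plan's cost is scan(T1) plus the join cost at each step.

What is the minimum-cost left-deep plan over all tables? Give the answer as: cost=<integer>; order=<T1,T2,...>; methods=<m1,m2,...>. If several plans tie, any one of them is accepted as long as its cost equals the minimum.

Selinger DP (subsets sized 1..n):
  {C}: scan cost=250, card=250
  {A}: scan cost=60, card=60
  {B}: scan cost=40, card=40
  {AC}: card=7500; try (A,hash)→1220, (C,merge)→2730, (A,merge)→2920, (C,hash)→4120, (C,nl_idx)→8040, (C,nl)→15060 …(+1); best=1220 via (A,hash)
  {BC}: card=5000; try (B,hash)→980, (C,merge)→2570, (B,merge)→2780, (C,hash)→4080, (C,nl_idx)→5360, (C,nl)→10040 …(+1); best=980 via (B,hash)
  {AB}: card=1200; try (B,hash)→600, (A,merge)→740, (B,merge)→760, (A,hash)→800, (A,nl)→2440, (B,nl)→2460; best=600 via (B,hash)
  {ABC}: card=75000; try (C,hash)→5800, (A,hash)→6700, (B,hash)→9200, (C,merge)→17250, (A,merge)→71400, (C,nl_idx)→85200 …(+4); best=5800 via (C,hash)

cost=5800; order=A,B,C; methods=hash,hash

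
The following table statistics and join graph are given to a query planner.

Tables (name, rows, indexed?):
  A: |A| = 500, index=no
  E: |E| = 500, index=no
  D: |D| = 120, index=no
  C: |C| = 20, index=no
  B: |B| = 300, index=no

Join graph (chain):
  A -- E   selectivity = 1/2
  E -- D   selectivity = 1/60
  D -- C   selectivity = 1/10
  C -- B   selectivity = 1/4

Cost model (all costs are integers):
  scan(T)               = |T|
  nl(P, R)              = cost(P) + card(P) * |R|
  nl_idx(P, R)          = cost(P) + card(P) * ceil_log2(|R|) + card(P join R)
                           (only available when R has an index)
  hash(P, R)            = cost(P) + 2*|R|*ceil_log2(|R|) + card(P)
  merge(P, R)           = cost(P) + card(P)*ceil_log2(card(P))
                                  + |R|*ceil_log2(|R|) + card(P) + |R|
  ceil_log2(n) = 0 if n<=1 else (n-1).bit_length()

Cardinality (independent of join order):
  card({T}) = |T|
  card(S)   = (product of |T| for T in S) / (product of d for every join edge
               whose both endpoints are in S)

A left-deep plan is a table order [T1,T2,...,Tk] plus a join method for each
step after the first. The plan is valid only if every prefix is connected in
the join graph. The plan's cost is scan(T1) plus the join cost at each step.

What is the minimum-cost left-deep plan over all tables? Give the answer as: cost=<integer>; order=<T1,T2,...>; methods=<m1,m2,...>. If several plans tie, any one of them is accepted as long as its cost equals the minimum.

cost=170280; order=E,D,C,B,A; methods=hash,hash,hash,hash

Selinger DP (subsets sized 1..n):
  {A}: scan cost=500, card=500
  {E}: scan cost=500, card=500
  {D}: scan cost=120, card=120
  {C}: scan cost=20, card=20
  {B}: scan cost=300, card=300
  {AE}: card=125000; try (E,hash)→10000, (A,hash)→10000, (E,merge)→10500, (A,merge)→10500, (E,nl)→250500, (A,nl)→250500; best=10000 via (E,hash)
  {DE}: card=1000; try (D,hash)→2680, (E,merge)→6080, (D,merge)→6460, (E,hash)→9240, (E,nl)→60120, (D,nl)→60500; best=2680 via (D,hash)
  {CD}: card=240; try (C,hash)→440, (D,merge)→1100, (C,merge)→1200, (D,hash)→1720, (D,nl)→2420, (C,nl)→2520; best=440 via (C,hash)
  {BC}: card=1500; try (C,hash)→800, (B,merge)→3140, (C,merge)→3420, (B,hash)→5440, (B,nl)→6020, (C,nl)→6300; best=800 via (C,hash)
  {ADE}: card=250000; try (A,hash)→12680, (A,merge)→18680, (D,hash)→136680, (A,nl)→502680, (D,merge)→2260960, (D,nl)→15010000; best=12680 via (A,hash)
  {CDE}: card=2000; try (C,hash)→3880, (E,merge)→7600, (E,hash)→9680, (C,merge)→13800, (C,nl)→22680, (E,nl)→120440; best=3880 via (C,hash)
  {BCD}: card=18000; try (D,hash)→3980, (B,merge)→5600, (B,hash)→6080, (D,merge)→19760, (B,nl)→72440, (D,nl)→180800; best=3980 via (D,hash)
  {ACDE}: card=500000; try (A,hash)→14880, (A,merge)→32880, (C,hash)→262880, (A,nl)→1003880, (C,merge)→4762800, (C,nl)→5012680; best=14880 via (A,hash)
  {BCDE}: card=150000; try (B,hash)→11280, (B,merge)→30880, (E,hash)→30980, (E,merge)→296980, (B,nl)→603880, (E,nl)→9003980; best=11280 via (B,hash)
  {ABCDE}: card=37500000; try (A,hash)→170280, (B,hash)→520280, (A,merge)→2866280, (B,merge)→10017880, (A,nl)→75011280, (B,nl)→150014880; best=170280 via (A,hash)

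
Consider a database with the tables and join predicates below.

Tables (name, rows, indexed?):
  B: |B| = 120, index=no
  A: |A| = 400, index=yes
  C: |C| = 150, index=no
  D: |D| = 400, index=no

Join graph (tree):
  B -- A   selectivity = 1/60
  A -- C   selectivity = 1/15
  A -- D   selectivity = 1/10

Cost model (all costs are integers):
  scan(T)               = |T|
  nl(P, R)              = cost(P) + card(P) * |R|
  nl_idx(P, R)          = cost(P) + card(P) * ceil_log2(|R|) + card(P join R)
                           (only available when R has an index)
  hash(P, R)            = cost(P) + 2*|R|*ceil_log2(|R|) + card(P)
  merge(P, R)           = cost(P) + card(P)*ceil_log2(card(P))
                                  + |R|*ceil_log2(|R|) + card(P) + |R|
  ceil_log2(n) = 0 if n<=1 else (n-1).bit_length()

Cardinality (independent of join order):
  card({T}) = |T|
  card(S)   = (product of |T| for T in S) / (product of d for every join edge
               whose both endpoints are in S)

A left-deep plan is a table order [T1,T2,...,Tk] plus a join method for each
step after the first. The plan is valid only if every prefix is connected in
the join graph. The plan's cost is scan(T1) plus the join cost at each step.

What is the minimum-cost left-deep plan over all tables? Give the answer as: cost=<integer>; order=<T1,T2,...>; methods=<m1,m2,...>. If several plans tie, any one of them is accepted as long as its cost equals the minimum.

Selinger DP (subsets sized 1..n):
  {B}: scan cost=120, card=120
  {A}: scan cost=400, card=400
  {C}: scan cost=150, card=150
  {D}: scan cost=400, card=400
  {AB}: card=800; try (A,nl_idx)→2000, (B,hash)→2480, (A,merge)→5080, (B,merge)→5360, (A,hash)→7440, (A,nl)→48120 …(+1); best=2000 via (A,nl_idx)
  {AC}: card=4000; try (C,hash)→3200, (A,merge)→5500, (A,nl_idx)→5500, (C,merge)→5750, (A,hash)→7500, (A,nl)→60150 …(+1); best=3200 via (C,hash)
  {AD}: card=16000; try (D,hash)→8000, (A,hash)→8000, (D,merge)→8400, (A,merge)→8400, (A,nl_idx)→20000, (D,nl)→160400 …(+1); best=8000 via (D,hash)
  {ABC}: card=8000; try (C,hash)→5200, (B,hash)→8880, (C,merge)→12150, (B,merge)→56160, (C,nl)→122000, (B,nl)→483200; best=5200 via (C,hash)
  {ABD}: card=32000; try (D,hash)→10000, (D,merge)→14800, (B,hash)→25680, (B,merge)→248960, (D,nl)→322000, (B,nl)→1928000; best=10000 via (D,hash)
  {ACD}: card=160000; try (D,hash)→14400, (C,hash)→26400, (D,merge)→59200, (C,merge)→249350, (D,nl)→1603200, (C,nl)→2408000; best=14400 via (D,hash)
  {ABCD}: card=320000; try (D,hash)→20400, (C,hash)→44400, (D,merge)→121200, (B,hash)→176080, (C,merge)→523350, (B,merge)→3055360 …(+3); best=20400 via (D,hash)

cost=20400; order=B,A,C,D; methods=nl_idx,hash,hash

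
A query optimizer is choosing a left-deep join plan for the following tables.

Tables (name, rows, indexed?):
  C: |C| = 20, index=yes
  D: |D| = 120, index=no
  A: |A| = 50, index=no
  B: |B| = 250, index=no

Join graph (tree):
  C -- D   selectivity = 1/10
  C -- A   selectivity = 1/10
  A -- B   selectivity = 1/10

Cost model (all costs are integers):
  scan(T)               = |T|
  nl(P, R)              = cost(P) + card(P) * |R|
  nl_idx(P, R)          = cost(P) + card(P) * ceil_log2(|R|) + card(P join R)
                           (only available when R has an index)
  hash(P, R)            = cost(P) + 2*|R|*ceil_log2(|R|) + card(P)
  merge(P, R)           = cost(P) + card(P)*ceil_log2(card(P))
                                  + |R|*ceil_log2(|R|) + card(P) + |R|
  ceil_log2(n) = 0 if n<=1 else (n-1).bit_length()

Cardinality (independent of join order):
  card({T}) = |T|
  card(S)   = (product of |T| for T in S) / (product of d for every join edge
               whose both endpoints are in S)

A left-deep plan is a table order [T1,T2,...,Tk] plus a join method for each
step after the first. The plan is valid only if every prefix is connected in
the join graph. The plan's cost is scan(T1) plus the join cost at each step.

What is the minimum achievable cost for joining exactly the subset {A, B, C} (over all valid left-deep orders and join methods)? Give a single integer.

Selinger DP over subsets of {A,B,C}:
  {C}: scan cost=20, card=20
  {A}: scan cost=50, card=50
  {B}: scan cost=250, card=250
  {AC}: card=100; try (C,hash)→300, (C,nl_idx)→400, (A,merge)→490, (C,merge)→520, (A,hash)→640, (A,nl)→1020 …(+1); best=300 via (C,hash)
  {AB}: card=1250; try (A,hash)→1100, (B,merge)→2650, (A,merge)→2850, (B,hash)→4100, (B,nl)→12550, (A,nl)→12750; best=1100 via (A,hash)
  {ABC}: card=2500; try (C,hash)→2550, (B,merge)→3350, (B,hash)→4400, (C,nl_idx)→9850, (C,merge)→16220, (B,nl)→25300 …(+1); best=2550 via (C,hash)

2550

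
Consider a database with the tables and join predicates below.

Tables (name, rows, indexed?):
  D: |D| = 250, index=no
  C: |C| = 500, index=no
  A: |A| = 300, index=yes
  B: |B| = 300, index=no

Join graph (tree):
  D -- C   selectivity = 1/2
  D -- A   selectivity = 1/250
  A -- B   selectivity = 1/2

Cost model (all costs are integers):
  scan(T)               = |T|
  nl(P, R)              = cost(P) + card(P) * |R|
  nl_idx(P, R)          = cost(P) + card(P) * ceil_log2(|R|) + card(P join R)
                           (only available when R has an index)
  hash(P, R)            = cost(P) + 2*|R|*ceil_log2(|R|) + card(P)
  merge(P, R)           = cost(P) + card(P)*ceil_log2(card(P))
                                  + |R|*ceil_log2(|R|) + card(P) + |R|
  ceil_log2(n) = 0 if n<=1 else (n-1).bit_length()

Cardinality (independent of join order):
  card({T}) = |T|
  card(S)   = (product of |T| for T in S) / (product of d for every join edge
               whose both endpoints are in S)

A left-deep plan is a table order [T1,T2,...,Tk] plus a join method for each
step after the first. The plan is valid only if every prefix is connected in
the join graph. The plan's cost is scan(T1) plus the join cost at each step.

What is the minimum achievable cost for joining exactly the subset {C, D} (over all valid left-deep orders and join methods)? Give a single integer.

5000

Selinger DP over subsets of {C,D}:
  {D}: scan cost=250, card=250
  {C}: scan cost=500, card=500
  {CD}: card=62500; try (D,hash)→5000, (C,merge)→7500, (D,merge)→7750, (C,hash)→9500, (C,nl)→125250, (D,nl)→125500; best=5000 via (D,hash)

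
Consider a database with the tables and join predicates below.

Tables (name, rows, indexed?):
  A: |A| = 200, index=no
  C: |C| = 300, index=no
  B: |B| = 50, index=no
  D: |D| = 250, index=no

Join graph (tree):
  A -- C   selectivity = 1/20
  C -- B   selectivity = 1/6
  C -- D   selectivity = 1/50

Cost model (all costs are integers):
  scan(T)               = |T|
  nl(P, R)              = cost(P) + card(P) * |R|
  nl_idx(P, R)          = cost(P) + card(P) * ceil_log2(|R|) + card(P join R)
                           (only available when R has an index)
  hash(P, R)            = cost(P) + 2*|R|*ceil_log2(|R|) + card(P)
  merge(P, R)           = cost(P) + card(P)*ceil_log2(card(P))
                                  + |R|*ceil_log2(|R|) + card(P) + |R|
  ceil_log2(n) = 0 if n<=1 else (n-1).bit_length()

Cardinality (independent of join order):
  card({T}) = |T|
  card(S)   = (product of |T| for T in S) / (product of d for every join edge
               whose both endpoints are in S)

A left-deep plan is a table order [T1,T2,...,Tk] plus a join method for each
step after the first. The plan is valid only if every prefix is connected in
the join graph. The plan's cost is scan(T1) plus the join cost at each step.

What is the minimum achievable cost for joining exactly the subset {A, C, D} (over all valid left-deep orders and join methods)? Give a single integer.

9300

Selinger DP over subsets of {A,C,D}:
  {A}: scan cost=200, card=200
  {C}: scan cost=300, card=300
  {D}: scan cost=250, card=250
  {AC}: card=3000; try (A,hash)→3800, (C,merge)→5000, (A,merge)→5100, (C,hash)→5800, (C,nl)→60200, (A,nl)→60300; best=3800 via (A,hash)
  {CD}: card=1500; try (D,hash)→4600, (C,merge)→5500, (D,merge)→5550, (C,hash)→5900, (C,nl)→75250, (D,nl)→75300; best=4600 via (D,hash)
  {ACD}: card=15000; try (A,hash)→9300, (D,hash)→10800, (A,merge)→24400, (D,merge)→45050, (A,nl)→304600, (D,nl)→753800; best=9300 via (A,hash)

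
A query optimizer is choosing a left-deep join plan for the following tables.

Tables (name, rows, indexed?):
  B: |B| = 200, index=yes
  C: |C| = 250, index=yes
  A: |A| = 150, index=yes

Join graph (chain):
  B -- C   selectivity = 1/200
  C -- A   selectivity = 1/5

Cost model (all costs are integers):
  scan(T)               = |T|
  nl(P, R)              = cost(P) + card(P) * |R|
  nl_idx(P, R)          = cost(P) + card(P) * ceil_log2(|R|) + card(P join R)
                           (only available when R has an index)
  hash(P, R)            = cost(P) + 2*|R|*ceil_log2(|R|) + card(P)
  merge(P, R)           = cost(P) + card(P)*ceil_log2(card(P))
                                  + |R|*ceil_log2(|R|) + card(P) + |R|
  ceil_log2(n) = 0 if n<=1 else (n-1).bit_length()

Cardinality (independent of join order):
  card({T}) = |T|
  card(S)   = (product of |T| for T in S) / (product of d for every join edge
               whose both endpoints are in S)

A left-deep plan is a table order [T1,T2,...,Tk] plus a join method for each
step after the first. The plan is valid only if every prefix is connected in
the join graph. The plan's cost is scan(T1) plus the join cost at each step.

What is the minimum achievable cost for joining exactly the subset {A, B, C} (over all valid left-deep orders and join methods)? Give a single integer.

4700

Selinger DP over subsets of {A,B,C}:
  {B}: scan cost=200, card=200
  {C}: scan cost=250, card=250
  {A}: scan cost=150, card=150
  {BC}: card=250; try (C,nl_idx)→2050, (B,nl_idx)→2500, (B,hash)→3700, (C,merge)→4250, (B,merge)→4300, (C,hash)→4400 …(+2); best=2050 via (C,nl_idx)
  {AC}: card=7500; try (A,hash)→2900, (C,merge)→3750, (A,merge)→3850, (C,hash)→4300, (C,nl_idx)→8850, (A,nl_idx)→9750 …(+2); best=2900 via (A,hash)
  {ABC}: card=7500; try (A,hash)→4700, (A,merge)→5650, (A,nl_idx)→11550, (B,hash)→13600, (A,nl)→39550, (B,nl_idx)→70400 …(+2); best=4700 via (A,hash)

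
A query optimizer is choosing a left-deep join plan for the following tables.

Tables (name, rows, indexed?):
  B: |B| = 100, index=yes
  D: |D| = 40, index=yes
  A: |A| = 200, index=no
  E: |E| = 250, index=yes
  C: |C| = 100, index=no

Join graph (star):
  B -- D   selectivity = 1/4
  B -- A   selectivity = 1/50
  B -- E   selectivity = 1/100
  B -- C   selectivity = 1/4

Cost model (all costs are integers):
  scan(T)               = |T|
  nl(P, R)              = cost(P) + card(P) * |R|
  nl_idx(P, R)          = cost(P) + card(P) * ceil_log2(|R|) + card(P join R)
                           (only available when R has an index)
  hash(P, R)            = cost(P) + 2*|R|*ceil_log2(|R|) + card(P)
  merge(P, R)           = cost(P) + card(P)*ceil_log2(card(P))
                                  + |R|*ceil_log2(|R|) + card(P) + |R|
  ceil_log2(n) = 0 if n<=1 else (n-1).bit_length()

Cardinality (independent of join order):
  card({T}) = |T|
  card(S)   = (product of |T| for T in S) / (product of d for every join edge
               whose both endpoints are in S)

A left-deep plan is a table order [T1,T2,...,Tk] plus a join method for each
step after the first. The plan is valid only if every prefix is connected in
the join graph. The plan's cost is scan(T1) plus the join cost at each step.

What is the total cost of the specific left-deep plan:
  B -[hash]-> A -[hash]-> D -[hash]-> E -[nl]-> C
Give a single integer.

step 1: scan B: cost=100, card=100
step 2: join A via hash
    card(P join A) = 100*200/(50) = 400
    cost = 100 + 2*200*8 + 100 = 3400
step 3: join D via hash
    card(P join D) = 400*40/(4) = 4000
    cost = 3400 + 2*40*6 + 400 = 4280
step 4: join E via hash
    card(P join E) = 4000*250/(100) = 10000
    cost = 4280 + 2*250*8 + 4000 = 12280
step 5: join C via nl
    card(P join C) = 10000*100/(4) = 250000
    cost = 12280 + 10000*100 = 1012280

1012280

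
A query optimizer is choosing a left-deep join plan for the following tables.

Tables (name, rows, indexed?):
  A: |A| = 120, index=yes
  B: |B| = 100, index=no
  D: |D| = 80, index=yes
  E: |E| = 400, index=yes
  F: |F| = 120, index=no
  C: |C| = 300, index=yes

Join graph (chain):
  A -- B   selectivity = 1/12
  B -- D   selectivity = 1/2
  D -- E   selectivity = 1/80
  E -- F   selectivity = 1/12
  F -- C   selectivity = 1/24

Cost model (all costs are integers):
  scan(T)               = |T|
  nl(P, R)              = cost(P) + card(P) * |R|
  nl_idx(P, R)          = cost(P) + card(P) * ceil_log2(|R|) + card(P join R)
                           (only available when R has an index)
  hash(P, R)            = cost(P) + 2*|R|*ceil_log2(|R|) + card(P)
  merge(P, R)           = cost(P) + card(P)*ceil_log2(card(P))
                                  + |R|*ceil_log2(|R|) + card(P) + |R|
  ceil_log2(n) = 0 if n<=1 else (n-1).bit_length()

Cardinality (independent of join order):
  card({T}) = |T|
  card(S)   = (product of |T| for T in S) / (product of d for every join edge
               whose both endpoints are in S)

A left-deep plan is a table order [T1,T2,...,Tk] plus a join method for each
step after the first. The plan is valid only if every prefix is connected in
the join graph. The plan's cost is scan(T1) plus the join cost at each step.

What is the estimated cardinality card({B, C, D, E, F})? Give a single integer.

Tables in S: B(100), C(300), D(80), E(400), F(120)
Edges inside S: B-D(d=2), D-E(d=80), E-F(d=12), F-C(d=24)
numerator = 100 * 300 * 80 * 400 * 120 = 115200000000
denominator = 2 * 80 * 12 * 24 = 46080
card(S) = 115200000000 / 46080 = 2500000

2500000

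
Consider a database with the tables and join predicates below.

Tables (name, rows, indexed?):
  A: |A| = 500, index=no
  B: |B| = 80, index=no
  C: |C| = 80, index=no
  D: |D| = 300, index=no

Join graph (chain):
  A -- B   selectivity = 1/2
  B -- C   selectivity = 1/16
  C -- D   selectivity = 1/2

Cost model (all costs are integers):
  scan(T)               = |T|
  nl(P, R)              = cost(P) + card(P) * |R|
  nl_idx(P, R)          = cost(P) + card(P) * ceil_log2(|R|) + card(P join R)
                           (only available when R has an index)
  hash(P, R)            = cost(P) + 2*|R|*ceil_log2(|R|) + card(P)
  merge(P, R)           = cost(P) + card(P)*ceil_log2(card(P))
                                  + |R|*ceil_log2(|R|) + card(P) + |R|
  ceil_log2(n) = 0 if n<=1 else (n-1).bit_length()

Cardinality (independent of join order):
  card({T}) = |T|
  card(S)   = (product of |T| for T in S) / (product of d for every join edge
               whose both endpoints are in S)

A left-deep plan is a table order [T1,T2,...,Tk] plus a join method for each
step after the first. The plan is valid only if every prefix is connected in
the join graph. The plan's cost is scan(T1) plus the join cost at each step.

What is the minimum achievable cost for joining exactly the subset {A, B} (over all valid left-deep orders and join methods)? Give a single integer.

2120

Selinger DP over subsets of {A,B}:
  {A}: scan cost=500, card=500
  {B}: scan cost=80, card=80
  {AB}: card=20000; try (B,hash)→2120, (A,merge)→5720, (B,merge)→6140, (A,hash)→9160, (A,nl)→40080, (B,nl)→40500; best=2120 via (B,hash)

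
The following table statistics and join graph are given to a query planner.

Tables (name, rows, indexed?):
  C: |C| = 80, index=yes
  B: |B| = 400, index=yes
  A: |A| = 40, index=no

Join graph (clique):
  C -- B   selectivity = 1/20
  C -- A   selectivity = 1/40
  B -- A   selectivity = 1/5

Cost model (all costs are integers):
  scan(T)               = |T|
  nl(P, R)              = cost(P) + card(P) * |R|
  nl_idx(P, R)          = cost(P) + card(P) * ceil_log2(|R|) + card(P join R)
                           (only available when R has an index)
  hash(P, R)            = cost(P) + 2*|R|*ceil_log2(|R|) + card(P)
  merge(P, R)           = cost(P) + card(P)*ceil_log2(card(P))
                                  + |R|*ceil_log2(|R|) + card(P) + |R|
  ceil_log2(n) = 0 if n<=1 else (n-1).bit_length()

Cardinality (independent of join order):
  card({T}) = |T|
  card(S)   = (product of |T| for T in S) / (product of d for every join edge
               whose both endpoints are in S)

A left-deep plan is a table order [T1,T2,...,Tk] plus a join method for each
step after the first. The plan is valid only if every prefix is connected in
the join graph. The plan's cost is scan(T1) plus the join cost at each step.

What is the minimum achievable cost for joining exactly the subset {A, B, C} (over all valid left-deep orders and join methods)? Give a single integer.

Selinger DP over subsets of {A,B,C}:
  {C}: scan cost=80, card=80
  {B}: scan cost=400, card=400
  {A}: scan cost=40, card=40
  {BC}: card=1600; try (C,hash)→1920, (B,nl_idx)→2400, (B,merge)→4720, (C,nl_idx)→4800, (C,merge)→5040, (B,hash)→7360 …(+2); best=1920 via (C,hash)
  {AC}: card=80; try (C,nl_idx)→400, (A,hash)→640, (C,merge)→960, (A,merge)→1000, (C,hash)→1200, (C,nl)→3240 …(+1); best=400 via (C,nl_idx)
  {AB}: card=3200; try (A,hash)→1280, (B,nl_idx)→3600, (B,merge)→4320, (A,merge)→4680, (B,hash)→7280, (B,nl)→16040 …(+1); best=1280 via (A,hash)
  {ABC}: card=320; try (B,nl_idx)→1440, (A,hash)→4000, (B,merge)→5040, (C,hash)→5600, (B,hash)→7680, (A,merge)→21400 …(+5); best=1440 via (B,nl_idx)

1440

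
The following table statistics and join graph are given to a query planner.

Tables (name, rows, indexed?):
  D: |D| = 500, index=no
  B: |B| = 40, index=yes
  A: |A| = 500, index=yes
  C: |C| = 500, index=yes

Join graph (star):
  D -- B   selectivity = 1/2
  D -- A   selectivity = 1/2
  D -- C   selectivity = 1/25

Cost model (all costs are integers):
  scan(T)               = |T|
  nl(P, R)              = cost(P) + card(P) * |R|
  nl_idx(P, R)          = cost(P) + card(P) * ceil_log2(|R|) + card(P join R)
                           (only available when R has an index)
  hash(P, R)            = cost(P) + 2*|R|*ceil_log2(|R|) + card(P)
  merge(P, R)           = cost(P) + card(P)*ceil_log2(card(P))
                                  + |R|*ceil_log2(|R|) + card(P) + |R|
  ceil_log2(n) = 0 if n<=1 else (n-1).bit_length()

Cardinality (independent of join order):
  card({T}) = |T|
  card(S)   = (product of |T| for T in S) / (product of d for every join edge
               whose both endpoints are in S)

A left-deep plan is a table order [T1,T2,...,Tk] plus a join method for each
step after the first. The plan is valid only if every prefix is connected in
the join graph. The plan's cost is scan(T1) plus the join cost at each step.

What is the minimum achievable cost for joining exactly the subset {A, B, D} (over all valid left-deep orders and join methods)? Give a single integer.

20480

Selinger DP over subsets of {A,B,D}:
  {D}: scan cost=500, card=500
  {B}: scan cost=40, card=40
  {A}: scan cost=500, card=500
  {BD}: card=10000; try (B,hash)→1480, (D,merge)→5320, (B,merge)→5780, (D,hash)→9080, (B,nl_idx)→13500, (D,nl)→20040 …(+1); best=1480 via (B,hash)
  {AD}: card=125000; try (D,hash)→10000, (A,hash)→10000, (D,merge)→10500, (A,merge)→10500, (A,nl_idx)→130000, (D,nl)→250500 …(+1); best=10000 via (D,hash)
  {ABD}: card=2500000; try (A,hash)→20480, (B,hash)→135480, (A,merge)→156480, (B,merge)→2260280, (A,nl_idx)→2591480, (B,nl_idx)→3260000 …(+2); best=20480 via (A,hash)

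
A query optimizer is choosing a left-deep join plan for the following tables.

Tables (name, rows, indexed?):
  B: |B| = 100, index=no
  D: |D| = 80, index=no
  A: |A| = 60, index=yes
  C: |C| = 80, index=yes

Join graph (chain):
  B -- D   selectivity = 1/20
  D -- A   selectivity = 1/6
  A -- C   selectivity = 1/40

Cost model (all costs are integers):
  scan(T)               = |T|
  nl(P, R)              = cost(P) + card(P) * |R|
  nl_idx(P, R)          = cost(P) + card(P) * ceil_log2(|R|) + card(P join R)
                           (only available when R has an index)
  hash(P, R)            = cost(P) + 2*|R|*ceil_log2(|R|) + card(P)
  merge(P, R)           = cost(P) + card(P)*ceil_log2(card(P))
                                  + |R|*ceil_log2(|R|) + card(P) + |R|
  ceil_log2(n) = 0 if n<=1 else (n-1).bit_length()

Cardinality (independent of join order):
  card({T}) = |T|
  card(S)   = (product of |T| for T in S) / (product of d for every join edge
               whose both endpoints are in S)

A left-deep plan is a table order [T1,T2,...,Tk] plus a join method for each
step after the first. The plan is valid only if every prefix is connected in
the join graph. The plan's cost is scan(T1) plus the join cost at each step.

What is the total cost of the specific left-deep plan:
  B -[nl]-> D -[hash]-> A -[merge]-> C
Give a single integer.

step 1: scan B: cost=100, card=100
step 2: join D via nl
    card(P join D) = 100*80/(20) = 400
    cost = 100 + 100*80 = 8100
step 3: join A via hash
    card(P join A) = 400*60/(6) = 4000
    cost = 8100 + 2*60*6 + 400 = 9220
step 4: join C via merge
    card(P join C) = 4000*80/(40) = 8000
    cost = 9220 + 4000*12 + 80*7 + 4000 + 80 = 61860

61860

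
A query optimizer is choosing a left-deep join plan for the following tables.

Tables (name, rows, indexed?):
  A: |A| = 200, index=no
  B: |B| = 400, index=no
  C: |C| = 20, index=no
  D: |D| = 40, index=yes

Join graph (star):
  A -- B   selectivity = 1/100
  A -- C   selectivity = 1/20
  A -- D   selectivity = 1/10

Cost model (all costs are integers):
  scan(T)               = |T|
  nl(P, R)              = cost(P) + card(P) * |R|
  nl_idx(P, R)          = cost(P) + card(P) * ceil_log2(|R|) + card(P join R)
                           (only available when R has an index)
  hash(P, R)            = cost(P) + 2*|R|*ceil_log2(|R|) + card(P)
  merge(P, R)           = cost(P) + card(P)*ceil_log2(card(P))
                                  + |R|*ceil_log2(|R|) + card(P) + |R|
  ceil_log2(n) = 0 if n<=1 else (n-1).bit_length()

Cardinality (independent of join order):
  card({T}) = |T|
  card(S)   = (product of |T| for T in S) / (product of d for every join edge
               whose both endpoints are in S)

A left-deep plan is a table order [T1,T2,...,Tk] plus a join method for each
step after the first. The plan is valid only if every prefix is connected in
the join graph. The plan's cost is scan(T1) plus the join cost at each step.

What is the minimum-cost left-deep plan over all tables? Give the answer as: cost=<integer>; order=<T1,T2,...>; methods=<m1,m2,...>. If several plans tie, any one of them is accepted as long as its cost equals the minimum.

Selinger DP (subsets sized 1..n):
  {A}: scan cost=200, card=200
  {B}: scan cost=400, card=400
  {C}: scan cost=20, card=20
  {D}: scan cost=40, card=40
  {AB}: card=800; try (A,hash)→4000, (B,merge)→6000, (A,merge)→6200, (B,hash)→7600, (B,nl)→80200, (A,nl)→80400; best=4000 via (A,hash)
  {AC}: card=200; try (C,hash)→600, (A,merge)→1940, (C,merge)→2120, (A,hash)→3240, (A,nl)→4020, (C,nl)→4200; best=600 via (C,hash)
  {AD}: card=800; try (D,hash)→880, (A,merge)→2120, (D,nl_idx)→2200, (D,merge)→2280, (A,hash)→3280, (A,nl)→8040 …(+1); best=880 via (D,hash)
  {ABC}: card=800; try (C,hash)→5000, (B,merge)→6400, (B,hash)→8000, (C,merge)→12920, (C,nl)→20000, (B,nl)→80600; best=5000 via (C,hash)
  {ABD}: card=3200; try (D,hash)→5280, (B,hash)→8880, (D,nl_idx)→12000, (D,merge)→13080, (B,merge)→13680, (D,nl)→36000 …(+1); best=5280 via (D,hash)
  {ACD}: card=800; try (D,hash)→1280, (C,hash)→1880, (D,nl_idx)→2600, (D,merge)→2680, (D,nl)→8600, (C,merge)→9800 …(+1); best=1280 via (D,hash)
  {ABCD}: card=3200; try (D,hash)→6280, (C,hash)→8680, (B,hash)→9280, (D,nl_idx)→13000, (D,merge)→14080, (B,merge)→14080 …(+4); best=6280 via (D,hash)

cost=6280; order=B,A,C,D; methods=hash,hash,hash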